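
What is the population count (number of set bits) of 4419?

5

4419 = 1000101000011
Count the 1s: 1 + 1 + 1 + 1 + 1 = 5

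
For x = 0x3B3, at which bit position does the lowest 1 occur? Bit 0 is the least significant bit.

0x3B3 = 1110110011
Trailing zeros: 0, so the lowest set bit is bit 0 (value 1).

0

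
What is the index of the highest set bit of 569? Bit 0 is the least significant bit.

9

569 = 1000111001
The topmost 1 is at position 9 (since 2^9 = 512 ≤ 569 < 1024).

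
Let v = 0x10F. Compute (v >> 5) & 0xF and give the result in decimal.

v = 00100001111
Shift right by 5: 001000
Mask low 4 bits: 1000 = 8

8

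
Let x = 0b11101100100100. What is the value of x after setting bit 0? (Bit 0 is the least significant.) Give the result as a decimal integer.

x = 11101100100100
bit 0 is currently 0; set it via x | (1 << 0) = x | 1
→ 11101100100101 = 15141

15141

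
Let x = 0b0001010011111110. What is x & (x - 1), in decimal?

5372

x = 1010011111110 = 5374
x - 1 = 1010011111101
AND   = 1010011111100 = 5372
(x & (x - 1) clears the lowest set bit of x.)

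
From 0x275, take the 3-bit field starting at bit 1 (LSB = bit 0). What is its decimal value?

v = 1001110101
Shift right by 1: 100111010
Mask low 3 bits: 010 = 2

2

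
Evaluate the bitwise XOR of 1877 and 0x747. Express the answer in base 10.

1877 = 11101010101
0x747 = 11101000111
XOR → 00000010010 = 18

18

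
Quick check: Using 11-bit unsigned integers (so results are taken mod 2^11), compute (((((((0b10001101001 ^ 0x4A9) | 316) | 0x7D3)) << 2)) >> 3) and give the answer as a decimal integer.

0b10001101001 = 10001101001
0x4A9 = 10010101001
→ ^ → 00011000000 = 192
316 = 00100111100
→ | → 00111111100 = 508
0x7D3 = 11111010011
→ | → 11111111111 = 2047
→ << 2 (mod 2^11) → 11111111100 = 2044
→ >> 3 → 00011111111 = 255

255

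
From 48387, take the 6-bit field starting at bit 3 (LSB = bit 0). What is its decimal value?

v = 1011110100000011
Shift right by 3: 1011110100000
Mask low 6 bits: 100000 = 32

32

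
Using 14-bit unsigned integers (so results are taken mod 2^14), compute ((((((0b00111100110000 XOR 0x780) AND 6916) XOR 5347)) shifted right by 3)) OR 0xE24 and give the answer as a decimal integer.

0b00111100110000 = 00111100110000
0x780 = 00011110000000
→ XOR → 00100010110000 = 2224
6916 = 01101100000100
→ AND → 00100000000000 = 2048
5347 = 01010011100011
→ XOR → 01110011100011 = 7395
→ shifted right by 3 → 00001110011100 = 924
0xE24 = 00111000100100
→ OR → 00111110111100 = 4028

4028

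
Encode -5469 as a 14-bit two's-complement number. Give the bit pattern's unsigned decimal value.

10915

5469 in 14 bits: 01010101011101
Invert: 10101010100010
Add 1:  10101010100011 = 10915
(Check: 2^14 - 5469 = 16384 - 5469 = 10915.)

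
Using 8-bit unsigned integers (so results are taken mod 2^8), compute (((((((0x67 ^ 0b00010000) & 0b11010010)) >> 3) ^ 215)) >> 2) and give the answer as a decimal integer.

55

0x67 = 01100111
0b00010000 = 00010000
→ ^ → 01110111 = 119
0b11010010 = 11010010
→ & → 01010010 = 82
→ >> 3 → 00001010 = 10
215 = 11010111
→ ^ → 11011101 = 221
→ >> 2 → 00110111 = 55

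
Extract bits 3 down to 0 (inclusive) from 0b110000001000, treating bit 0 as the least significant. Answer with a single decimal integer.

v = 110000001000
Shift right by 0: 110000001000
Mask low 4 bits: 1000 = 8

8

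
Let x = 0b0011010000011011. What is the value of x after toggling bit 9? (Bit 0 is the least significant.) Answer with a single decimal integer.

13851

x = 0011010000011011
bit 9 is currently 0; toggle it via x ^ (1 << 9) = x ^ 512
→ 0011011000011011 = 13851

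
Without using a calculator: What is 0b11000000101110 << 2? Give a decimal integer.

49336

x = 0011000000101110
shift left by 2 → 1100000010111000 = 49336
(equivalently, 12334 × 2^2 = 12334 × 4)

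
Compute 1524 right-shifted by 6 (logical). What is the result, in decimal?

23

1524 = 10111110100
shift right by 6 → 00000010111 = 23
(equivalently, floor(1524 / 64))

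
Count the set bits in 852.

5

852 = 1101010100
Count the 1s: 1 + 1 + 1 + 1 + 1 = 5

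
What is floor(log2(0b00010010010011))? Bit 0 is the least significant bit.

10

0b00010010010011 = 10010010011
The topmost 1 is at position 10 (since 2^10 = 1024 ≤ 1171 < 2048).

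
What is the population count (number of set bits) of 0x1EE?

0x1EE = 111101110
Count the 1s: 1 + 1 + 1 + 1 + 1 + 1 + 1 = 7

7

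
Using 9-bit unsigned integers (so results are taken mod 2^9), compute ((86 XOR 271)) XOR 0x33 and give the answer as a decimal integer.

362

86 = 001010110
271 = 100001111
→ XOR → 101011001 = 345
0x33 = 000110011
→ XOR → 101101010 = 362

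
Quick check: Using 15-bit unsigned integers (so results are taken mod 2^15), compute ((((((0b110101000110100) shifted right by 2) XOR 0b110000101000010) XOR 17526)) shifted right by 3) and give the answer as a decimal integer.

0b110101000110100 = 110101000110100
→ shifted right by 2 → 001101010001101 = 6797
0b110000101000010 = 110000101000010
→ XOR → 111101111001111 = 31695
17526 = 100010001110110
→ XOR → 011111110111001 = 16313
→ shifted right by 3 → 000011111110111 = 2039

2039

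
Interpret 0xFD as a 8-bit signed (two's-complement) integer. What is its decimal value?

-3

pattern = 11111101 (MSB is 1 ⇒ negative)
Invert: 00000010, add 1 → 00000011 = 3, so the value is -3.
(Equivalently: 253 - 2^8 = 253 - 256 = -3.)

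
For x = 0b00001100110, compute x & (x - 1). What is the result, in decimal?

x = 1100110 = 102
x - 1 = 1100101
AND   = 1100100 = 100
(x & (x - 1) clears the lowest set bit of x.)

100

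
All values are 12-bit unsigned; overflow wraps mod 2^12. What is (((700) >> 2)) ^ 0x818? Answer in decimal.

700 = 001010111100
→ >> 2 → 000010101111 = 175
0x818 = 100000011000
→ ^ → 100010110111 = 2231

2231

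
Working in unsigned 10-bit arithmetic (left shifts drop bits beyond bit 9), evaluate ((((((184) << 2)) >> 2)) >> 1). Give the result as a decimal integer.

92

184 = 0010111000
→ << 2 (mod 2^10) → 1011100000 = 736
→ >> 2 → 0010111000 = 184
→ >> 1 → 0001011100 = 92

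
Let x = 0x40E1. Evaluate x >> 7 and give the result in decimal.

0x40E1 = 100000011100001
shift right by 7 → 000000010000001 = 129
(equivalently, floor(16609 / 128))

129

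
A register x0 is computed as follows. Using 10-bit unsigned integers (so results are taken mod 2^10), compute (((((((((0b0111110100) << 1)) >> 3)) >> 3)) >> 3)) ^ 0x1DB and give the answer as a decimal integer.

0b0111110100 = 0111110100
→ << 1 (mod 2^10) → 1111101000 = 1000
→ >> 3 → 0001111101 = 125
→ >> 3 → 0000001111 = 15
→ >> 3 → 0000000001 = 1
0x1DB = 0111011011
→ ^ → 0111011010 = 474

474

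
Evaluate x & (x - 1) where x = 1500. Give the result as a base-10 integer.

x = 10111011100 = 1500
x - 1 = 10111011011
AND   = 10111011000 = 1496
(x & (x - 1) clears the lowest set bit of x.)

1496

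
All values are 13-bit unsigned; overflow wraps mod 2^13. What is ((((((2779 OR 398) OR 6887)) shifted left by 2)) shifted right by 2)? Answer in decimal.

1023

2779 = 0101011011011
398 = 0000110001110
→ OR → 0101111011111 = 3039
6887 = 1101011100111
→ OR → 1101111111111 = 7167
→ shifted left by 2 (mod 2^13) → 0111111111100 = 4092
→ shifted right by 2 → 0001111111111 = 1023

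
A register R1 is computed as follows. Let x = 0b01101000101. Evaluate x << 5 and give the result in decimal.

26784

x = 000001101000101
shift left by 5 → 110100010100000 = 26784
(equivalently, 837 × 2^5 = 837 × 32)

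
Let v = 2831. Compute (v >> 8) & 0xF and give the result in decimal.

v = 101100001111
Shift right by 8: 1011
Mask low 4 bits: 1011 = 11

11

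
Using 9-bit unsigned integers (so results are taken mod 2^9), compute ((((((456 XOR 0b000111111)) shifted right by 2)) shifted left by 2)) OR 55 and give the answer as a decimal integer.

503

456 = 111001000
0b000111111 = 000111111
→ XOR → 111110111 = 503
→ shifted right by 2 → 001111101 = 125
→ shifted left by 2 (mod 2^9) → 111110100 = 500
55 = 000110111
→ OR → 111110111 = 503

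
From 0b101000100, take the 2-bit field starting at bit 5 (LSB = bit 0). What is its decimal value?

v = 101000100
Shift right by 5: 1010
Mask low 2 bits: 10 = 2

2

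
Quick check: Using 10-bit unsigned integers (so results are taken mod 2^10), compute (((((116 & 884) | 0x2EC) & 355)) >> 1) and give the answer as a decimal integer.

48

116 = 0001110100
884 = 1101110100
→ & → 0001110100 = 116
0x2EC = 1011101100
→ | → 1011111100 = 764
355 = 0101100011
→ & → 0001100000 = 96
→ >> 1 → 0000110000 = 48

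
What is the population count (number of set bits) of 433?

433 = 110110001
Count the 1s: 1 + 1 + 1 + 1 + 1 = 5

5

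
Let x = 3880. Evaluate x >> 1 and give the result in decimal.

1940

3880 = 111100101000
shift right by 1 → 011110010100 = 1940
(equivalently, floor(3880 / 2))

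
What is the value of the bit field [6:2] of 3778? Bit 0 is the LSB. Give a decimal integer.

16

v = 0111011000010
Shift right by 2: 01110110000
Mask low 5 bits: 10000 = 16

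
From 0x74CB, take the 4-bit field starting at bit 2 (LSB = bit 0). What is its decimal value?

2

v = 111010011001011
Shift right by 2: 1110100110010
Mask low 4 bits: 0010 = 2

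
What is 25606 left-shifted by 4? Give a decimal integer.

25606 = 0000110010000000110
shift left by 4 → 1100100000001100000 = 409696
(equivalently, 25606 × 2^4 = 25606 × 16)

409696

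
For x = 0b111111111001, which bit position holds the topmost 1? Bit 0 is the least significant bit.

11

0b111111111001 = 111111111001
The topmost 1 is at position 11 (since 2^11 = 2048 ≤ 4089 < 4096).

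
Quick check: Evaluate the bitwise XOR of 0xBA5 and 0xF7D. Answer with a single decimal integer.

1240

0xBA5 = 101110100101
0xF7D = 111101111101
XOR → 010011011000 = 1240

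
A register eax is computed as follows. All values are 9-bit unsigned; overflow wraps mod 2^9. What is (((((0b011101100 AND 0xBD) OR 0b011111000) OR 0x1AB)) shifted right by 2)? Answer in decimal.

0b011101100 = 011101100
0xBD = 010111101
→ AND → 010101100 = 172
0b011111000 = 011111000
→ OR → 011111100 = 252
0x1AB = 110101011
→ OR → 111111111 = 511
→ shifted right by 2 → 001111111 = 127

127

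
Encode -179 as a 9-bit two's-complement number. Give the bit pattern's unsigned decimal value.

333

179 in 9 bits: 010110011
Invert: 101001100
Add 1:  101001101 = 333
(Check: 2^9 - 179 = 512 - 179 = 333.)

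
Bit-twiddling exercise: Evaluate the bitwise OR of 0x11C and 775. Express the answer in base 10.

799

0x11C = 0100011100
775 = 1100000111
 OR → 1100011111 = 799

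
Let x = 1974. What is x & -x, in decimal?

x = 11110110110 = 1974
-x (two's complement) = …00001001010
AND   = 00000000010 = 2
(x & -x isolates the lowest set bit of x.)

2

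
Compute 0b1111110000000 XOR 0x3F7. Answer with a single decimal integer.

a = 1111110000000
0x3F7 = 0001111110111
XOR → 1110001110111 = 7287

7287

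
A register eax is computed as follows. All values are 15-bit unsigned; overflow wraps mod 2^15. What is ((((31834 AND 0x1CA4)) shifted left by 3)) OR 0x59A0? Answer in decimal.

31834 = 111110001011010
0x1CA4 = 001110010100100
→ AND → 001110000000000 = 7168
→ shifted left by 3 (mod 2^15) → 110000000000000 = 24576
0x59A0 = 101100110100000
→ OR → 111100110100000 = 31136

31136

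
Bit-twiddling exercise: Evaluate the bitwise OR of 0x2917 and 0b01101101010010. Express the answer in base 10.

15191

0x2917 = 10100100010111
b = 01101101010010
 OR → 11101101010111 = 15191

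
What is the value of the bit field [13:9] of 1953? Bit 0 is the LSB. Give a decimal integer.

3

v = 00011110100001
Shift right by 9: 00011
Mask low 5 bits: 00011 = 3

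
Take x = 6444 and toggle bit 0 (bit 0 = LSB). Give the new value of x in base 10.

6445

x = 01100100101100
bit 0 is currently 0; toggle it via x ^ (1 << 0) = x ^ 1
→ 01100100101101 = 6445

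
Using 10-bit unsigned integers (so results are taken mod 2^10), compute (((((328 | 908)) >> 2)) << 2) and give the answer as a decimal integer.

328 = 0101001000
908 = 1110001100
→ | → 1111001100 = 972
→ >> 2 → 0011110011 = 243
→ << 2 (mod 2^10) → 1111001100 = 972

972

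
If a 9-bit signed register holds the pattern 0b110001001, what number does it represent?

pattern = 110001001 (MSB is 1 ⇒ negative)
Invert: 001110110, add 1 → 001110111 = 119, so the value is -119.
(Equivalently: 393 - 2^9 = 393 - 512 = -119.)

-119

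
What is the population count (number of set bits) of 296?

296 = 100101000
Count the 1s: 1 + 1 + 1 = 3

3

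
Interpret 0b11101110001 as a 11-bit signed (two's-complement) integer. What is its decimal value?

-143

pattern = 11101110001 (MSB is 1 ⇒ negative)
Invert: 00010001110, add 1 → 00010001111 = 143, so the value is -143.
(Equivalently: 1905 - 2^11 = 1905 - 2048 = -143.)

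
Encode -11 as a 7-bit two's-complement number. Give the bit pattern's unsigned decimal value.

11 in 7 bits: 0001011
Invert: 1110100
Add 1:  1110101 = 117
(Check: 2^7 - 11 = 128 - 11 = 117.)

117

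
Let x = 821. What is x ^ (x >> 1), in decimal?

x = 1100110101 = 821
x>>1 = 0110011010
XOR  = 1010101111 = 687
(x ^ (x >> 1) gives the standard binary-reflected Gray code of x.)

687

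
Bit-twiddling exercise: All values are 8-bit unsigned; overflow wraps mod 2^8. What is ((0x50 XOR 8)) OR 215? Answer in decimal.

0x50 = 01010000
8 = 00001000
→ XOR → 01011000 = 88
215 = 11010111
→ OR → 11011111 = 223

223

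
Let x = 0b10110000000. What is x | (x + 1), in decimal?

x = 10110000000 = 1408
x + 1 = 10110000001
OR    = 10110000001 = 1409
(x | (x + 1) sets the lowest cleared bit.)

1409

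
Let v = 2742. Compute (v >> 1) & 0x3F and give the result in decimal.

27

v = 101010110110
Shift right by 1: 10101011011
Mask low 6 bits: 011011 = 27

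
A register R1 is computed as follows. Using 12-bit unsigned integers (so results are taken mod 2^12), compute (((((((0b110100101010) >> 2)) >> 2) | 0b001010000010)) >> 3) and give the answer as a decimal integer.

0b110100101010 = 110100101010
→ >> 2 → 001101001010 = 842
→ >> 2 → 000011010010 = 210
0b001010000010 = 001010000010
→ | → 001011010010 = 722
→ >> 3 → 000001011010 = 90

90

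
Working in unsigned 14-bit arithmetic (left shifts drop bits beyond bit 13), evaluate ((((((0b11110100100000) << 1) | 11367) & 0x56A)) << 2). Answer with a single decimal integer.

4488

0b11110100100000 = 11110100100000
→ << 1 (mod 2^14) → 11101001000000 = 14912
11367 = 10110001100111
→ | → 11111001100111 = 15975
0x56A = 00010101101010
→ & → 00010001100010 = 1122
→ << 2 (mod 2^14) → 01000110001000 = 4488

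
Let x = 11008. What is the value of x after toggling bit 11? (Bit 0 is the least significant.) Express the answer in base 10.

x = 0010101100000000
bit 11 is currently 1; toggle it via x ^ (1 << 11) = x ^ 2048
→ 0010001100000000 = 8960

8960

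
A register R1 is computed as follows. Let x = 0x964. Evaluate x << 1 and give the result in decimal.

0x964 = 0100101100100
shift left by 1 → 1001011001000 = 4808
(equivalently, 2404 × 2^1 = 2404 × 2)

4808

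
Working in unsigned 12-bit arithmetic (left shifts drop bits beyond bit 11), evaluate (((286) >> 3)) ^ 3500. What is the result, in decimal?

286 = 000100011110
→ >> 3 → 000000100011 = 35
3500 = 110110101100
→ ^ → 110110001111 = 3471

3471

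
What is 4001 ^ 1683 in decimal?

4001 = 111110100001
1683 = 011010010011
XOR → 100100110010 = 2354

2354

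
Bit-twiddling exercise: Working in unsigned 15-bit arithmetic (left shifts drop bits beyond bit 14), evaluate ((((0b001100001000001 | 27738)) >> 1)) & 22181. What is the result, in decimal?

0b001100001000001 = 001100001000001
27738 = 110110001011010
→ | → 111110001011011 = 31835
→ >> 1 → 011111000101101 = 15917
22181 = 101011010100101
→ & → 001011000100101 = 5669

5669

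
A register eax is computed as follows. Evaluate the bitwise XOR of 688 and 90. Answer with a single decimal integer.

688 = 1010110000
90 = 0001011010
XOR → 1011101010 = 746

746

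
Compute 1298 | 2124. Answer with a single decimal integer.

3422

1298 = 010100010010
2124 = 100001001100
 OR → 110101011110 = 3422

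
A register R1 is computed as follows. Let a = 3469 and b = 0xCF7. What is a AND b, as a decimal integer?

3205

3469 = 110110001101
0xCF7 = 110011110111
AND → 110010000101 = 3205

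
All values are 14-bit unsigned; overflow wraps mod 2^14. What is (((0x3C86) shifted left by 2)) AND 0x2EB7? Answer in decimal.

8720

0x3C86 = 11110010000110
→ shifted left by 2 (mod 2^14) → 11001000011000 = 12824
0x2EB7 = 10111010110111
→ AND → 10001000010000 = 8720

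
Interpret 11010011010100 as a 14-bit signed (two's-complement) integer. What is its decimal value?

-2860

pattern = 11010011010100 (MSB is 1 ⇒ negative)
Invert: 00101100101011, add 1 → 00101100101100 = 2860, so the value is -2860.
(Equivalently: 13524 - 2^14 = 13524 - 16384 = -2860.)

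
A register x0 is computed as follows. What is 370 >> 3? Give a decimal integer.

46

370 = 101110010
shift right by 3 → 000101110 = 46
(equivalently, floor(370 / 8))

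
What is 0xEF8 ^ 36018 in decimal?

33354

0xEF8 = 0000111011111000
36018 = 1000110010110010
XOR → 1000001001001010 = 33354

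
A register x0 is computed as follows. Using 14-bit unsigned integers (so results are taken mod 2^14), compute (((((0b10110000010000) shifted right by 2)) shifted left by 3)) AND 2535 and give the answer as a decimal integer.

0b10110000010000 = 10110000010000
→ shifted right by 2 → 00101100000100 = 2820
→ shifted left by 3 (mod 2^14) → 01100000100000 = 6176
2535 = 00100111100111
→ AND → 00100000100000 = 2080

2080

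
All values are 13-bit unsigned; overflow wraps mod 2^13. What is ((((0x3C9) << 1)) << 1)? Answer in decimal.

3876

0x3C9 = 0001111001001
→ << 1 (mod 2^13) → 0011110010010 = 1938
→ << 1 (mod 2^13) → 0111100100100 = 3876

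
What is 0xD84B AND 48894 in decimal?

0xD84B = 1101100001001011
48894 = 1011111011111110
AND → 1001100001001010 = 38986

38986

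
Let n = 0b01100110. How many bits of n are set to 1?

4

n = 1100110
Count the 1s: 1 + 1 + 1 + 1 = 4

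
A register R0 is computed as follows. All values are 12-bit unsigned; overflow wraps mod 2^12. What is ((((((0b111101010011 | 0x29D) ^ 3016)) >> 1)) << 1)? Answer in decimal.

1046

0b111101010011 = 111101010011
0x29D = 001010011101
→ | → 111111011111 = 4063
3016 = 101111001000
→ ^ → 010000010111 = 1047
→ >> 1 → 001000001011 = 523
→ << 1 (mod 2^12) → 010000010110 = 1046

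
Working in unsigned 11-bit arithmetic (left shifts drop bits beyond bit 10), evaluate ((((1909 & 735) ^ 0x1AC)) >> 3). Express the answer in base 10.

1909 = 11101110101
735 = 01011011111
→ & → 01001010101 = 597
0x1AC = 00110101100
→ ^ → 01111111001 = 1017
→ >> 3 → 00001111111 = 127

127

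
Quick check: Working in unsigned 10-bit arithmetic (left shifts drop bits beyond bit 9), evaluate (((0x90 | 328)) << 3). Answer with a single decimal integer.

704

0x90 = 0010010000
328 = 0101001000
→ | → 0111011000 = 472
→ << 3 (mod 2^10) → 1011000000 = 704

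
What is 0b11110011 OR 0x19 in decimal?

251

a = 11110011
0x19 = 00011001
 OR → 11111011 = 251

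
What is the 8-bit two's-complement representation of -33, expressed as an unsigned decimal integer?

223

33 in 8 bits: 00100001
Invert: 11011110
Add 1:  11011111 = 223
(Check: 2^8 - 33 = 256 - 33 = 223.)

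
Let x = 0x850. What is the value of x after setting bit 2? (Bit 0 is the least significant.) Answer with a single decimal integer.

x = 0100001010000
bit 2 is currently 0; set it via x | (1 << 2) = x | 4
→ 0100001010100 = 2132

2132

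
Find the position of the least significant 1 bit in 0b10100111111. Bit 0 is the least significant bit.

0b10100111111 = 10100111111
Trailing zeros: 0, so the lowest set bit is bit 0 (value 1).

0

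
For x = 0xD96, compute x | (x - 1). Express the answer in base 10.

3479

x = 110110010110 = 3478
x - 1 = 110110010101
OR    = 110110010111 = 3479
(x | (x - 1) sets all bits below the lowest set bit.)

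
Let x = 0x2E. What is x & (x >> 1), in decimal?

x = 101110 = 46
x>>1 = 010111
AND  = 000110 = 6
(x & (x >> 1) has a 1 wherever x has two consecutive 1 bits.)

6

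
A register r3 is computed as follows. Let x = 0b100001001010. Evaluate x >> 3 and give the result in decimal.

265

x = 100001001010
shift right by 3 → 000100001001 = 265
(equivalently, floor(2122 / 8))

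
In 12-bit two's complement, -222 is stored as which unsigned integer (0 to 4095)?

222 in 12 bits: 000011011110
Invert: 111100100001
Add 1:  111100100010 = 3874
(Check: 2^12 - 222 = 4096 - 222 = 3874.)

3874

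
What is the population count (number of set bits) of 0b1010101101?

n = 1010101101
Count the 1s: 1 + 1 + 1 + 1 + 1 + 1 = 6

6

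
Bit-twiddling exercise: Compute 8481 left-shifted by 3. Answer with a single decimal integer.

67848

8481 = 00010000100100001
shift left by 3 → 10000100100001000 = 67848
(equivalently, 8481 × 2^3 = 8481 × 8)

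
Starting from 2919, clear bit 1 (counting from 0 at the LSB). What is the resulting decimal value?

x = 101101100111
bit 1 is currently 1; clear it via x & ~(1 << 1) = x & ~2
→ 101101100101 = 2917

2917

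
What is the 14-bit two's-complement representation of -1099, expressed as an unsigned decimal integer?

15285

1099 in 14 bits: 00010001001011
Invert: 11101110110100
Add 1:  11101110110101 = 15285
(Check: 2^14 - 1099 = 16384 - 1099 = 15285.)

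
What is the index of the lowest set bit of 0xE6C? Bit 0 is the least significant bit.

0xE6C = 111001101100
Trailing zeros: 2, so the lowest set bit is bit 2 (value 4).

2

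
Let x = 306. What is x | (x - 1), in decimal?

x = 100110010 = 306
x - 1 = 100110001
OR    = 100110011 = 307
(x | (x - 1) sets all bits below the lowest set bit.)

307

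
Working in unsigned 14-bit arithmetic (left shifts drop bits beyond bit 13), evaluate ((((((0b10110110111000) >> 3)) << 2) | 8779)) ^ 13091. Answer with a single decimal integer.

1532

0b10110110111000 = 10110110111000
→ >> 3 → 00010110110111 = 1463
→ << 2 (mod 2^14) → 01011011011100 = 5852
8779 = 10001001001011
→ | → 11011011011111 = 14047
13091 = 11001100100011
→ ^ → 00010111111100 = 1532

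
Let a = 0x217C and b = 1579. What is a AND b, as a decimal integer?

0x217C = 10000101111100
1579 = 00011000101011
AND → 00000000101000 = 40

40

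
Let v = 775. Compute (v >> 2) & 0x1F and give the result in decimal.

v = 1100000111
Shift right by 2: 11000001
Mask low 5 bits: 00001 = 1

1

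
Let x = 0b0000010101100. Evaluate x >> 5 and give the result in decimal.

5

x = 10101100
shift right by 5 → 00000101 = 5
(equivalently, floor(172 / 32))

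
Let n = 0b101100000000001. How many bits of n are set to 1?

4

n = 101100000000001
Count the 1s: 1 + 1 + 1 + 1 = 4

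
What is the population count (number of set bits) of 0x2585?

6

0x2585 = 10010110000101
Count the 1s: 1 + 1 + 1 + 1 + 1 + 1 = 6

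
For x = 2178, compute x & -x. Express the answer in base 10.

2

x = 100010000010 = 2178
-x (two's complement) = …011101111110
AND   = 000000000010 = 2
(x & -x isolates the lowest set bit of x.)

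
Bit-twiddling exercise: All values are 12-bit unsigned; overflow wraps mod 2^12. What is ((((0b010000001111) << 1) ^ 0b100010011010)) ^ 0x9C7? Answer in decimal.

2371

0b010000001111 = 010000001111
→ << 1 (mod 2^12) → 100000011110 = 2078
0b100010011010 = 100010011010
→ ^ → 000010000100 = 132
0x9C7 = 100111000111
→ ^ → 100101000011 = 2371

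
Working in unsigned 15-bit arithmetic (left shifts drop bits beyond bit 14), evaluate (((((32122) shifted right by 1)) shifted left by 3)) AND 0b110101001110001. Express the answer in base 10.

32122 = 111110101111010
→ shifted right by 1 → 011111010111101 = 16061
→ shifted left by 3 (mod 2^15) → 111010111101000 = 30184
0b110101001110001 = 110101001110001
→ AND → 110000001100000 = 24672

24672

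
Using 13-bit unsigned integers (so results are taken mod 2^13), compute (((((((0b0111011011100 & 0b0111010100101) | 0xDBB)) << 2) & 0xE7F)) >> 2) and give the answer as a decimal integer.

927

0b0111011011100 = 0111011011100
0b0111010100101 = 0111010100101
→ & → 0111010000100 = 3716
0xDBB = 0110110111011
→ | → 0111110111111 = 4031
→ << 2 (mod 2^13) → 1111011111100 = 7932
0xE7F = 0111001111111
→ & → 0111001111100 = 3708
→ >> 2 → 0001110011111 = 927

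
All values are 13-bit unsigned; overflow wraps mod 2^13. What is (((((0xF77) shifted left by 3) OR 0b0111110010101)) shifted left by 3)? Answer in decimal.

7656

0xF77 = 0111101110111
→ shifted left by 3 (mod 2^13) → 1101110111000 = 7096
0b0111110010101 = 0111110010101
→ OR → 1111110111101 = 8125
→ shifted left by 3 (mod 2^13) → 1110111101000 = 7656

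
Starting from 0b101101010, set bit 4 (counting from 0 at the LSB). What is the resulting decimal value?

378

x = 101101010
bit 4 is currently 0; set it via x | (1 << 4) = x | 16
→ 101111010 = 378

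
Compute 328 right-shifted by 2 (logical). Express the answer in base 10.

82

328 = 101001000
shift right by 2 → 001010010 = 82
(equivalently, floor(328 / 4))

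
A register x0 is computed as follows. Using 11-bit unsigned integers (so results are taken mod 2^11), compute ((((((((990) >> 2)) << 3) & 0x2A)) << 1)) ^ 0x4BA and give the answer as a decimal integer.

1258

990 = 01111011110
→ >> 2 → 00011110111 = 247
→ << 3 (mod 2^11) → 11110111000 = 1976
0x2A = 00000101010
→ & → 00000101000 = 40
→ << 1 (mod 2^11) → 00001010000 = 80
0x4BA = 10010111010
→ ^ → 10011101010 = 1258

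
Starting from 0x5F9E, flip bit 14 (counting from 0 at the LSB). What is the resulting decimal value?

8094

x = 101111110011110
bit 14 is currently 1; toggle it via x ^ (1 << 14) = x ^ 16384
→ 001111110011110 = 8094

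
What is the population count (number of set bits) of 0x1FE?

8

0x1FE = 111111110
Count the 1s: 1 + 1 + 1 + 1 + 1 + 1 + 1 + 1 = 8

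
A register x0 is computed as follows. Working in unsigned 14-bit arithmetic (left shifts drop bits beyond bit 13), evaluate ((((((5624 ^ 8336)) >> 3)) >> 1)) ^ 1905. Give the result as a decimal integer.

1063

5624 = 01010111111000
8336 = 10000010010000
→ ^ → 11010101101000 = 13672
→ >> 3 → 00011010101101 = 1709
→ >> 1 → 00001101010110 = 854
1905 = 00011101110001
→ ^ → 00010000100111 = 1063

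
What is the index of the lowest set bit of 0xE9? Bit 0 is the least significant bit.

0

0xE9 = 11101001
Trailing zeros: 0, so the lowest set bit is bit 0 (value 1).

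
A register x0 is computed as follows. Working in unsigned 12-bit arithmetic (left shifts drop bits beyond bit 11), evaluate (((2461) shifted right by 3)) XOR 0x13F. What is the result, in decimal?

2461 = 100110011101
→ shifted right by 3 → 000100110011 = 307
0x13F = 000100111111
→ XOR → 000000001100 = 12

12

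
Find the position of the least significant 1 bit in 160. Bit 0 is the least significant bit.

5

160 = 10100000
Trailing zeros: 5, so the lowest set bit is bit 5 (value 32).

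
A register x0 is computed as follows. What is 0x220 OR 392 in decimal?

936

0x220 = 1000100000
392 = 0110001000
 OR → 1110101000 = 936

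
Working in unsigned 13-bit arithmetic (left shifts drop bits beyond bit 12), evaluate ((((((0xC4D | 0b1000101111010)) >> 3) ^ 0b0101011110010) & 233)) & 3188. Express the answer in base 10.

0xC4D = 0110001001101
0b1000101111010 = 1000101111010
→ | → 1110101111111 = 7551
→ >> 3 → 0001110101111 = 943
0b0101011110010 = 0101011110010
→ ^ → 0100101011101 = 2397
233 = 0000011101001
→ & → 0000001001001 = 73
3188 = 0110001110100
→ & → 0000001000000 = 64

64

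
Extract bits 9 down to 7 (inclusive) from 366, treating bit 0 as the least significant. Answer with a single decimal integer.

v = 0101101110
Shift right by 7: 010
Mask low 3 bits: 010 = 2

2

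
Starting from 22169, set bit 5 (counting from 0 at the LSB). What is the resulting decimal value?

22201

x = 101011010011001
bit 5 is currently 0; set it via x | (1 << 5) = x | 32
→ 101011010111001 = 22201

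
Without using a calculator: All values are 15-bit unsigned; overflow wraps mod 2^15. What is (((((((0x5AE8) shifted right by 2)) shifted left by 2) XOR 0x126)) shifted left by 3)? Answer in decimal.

0x5AE8 = 101101011101000
→ shifted right by 2 → 001011010111010 = 5818
→ shifted left by 2 (mod 2^15) → 101101011101000 = 23272
0x126 = 000000100100110
→ XOR → 101101111001110 = 23502
→ shifted left by 3 (mod 2^15) → 101111001110000 = 24176

24176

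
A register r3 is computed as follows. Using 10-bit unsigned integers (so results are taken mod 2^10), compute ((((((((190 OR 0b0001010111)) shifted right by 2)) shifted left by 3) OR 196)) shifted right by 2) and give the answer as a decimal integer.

190 = 0010111110
0b0001010111 = 0001010111
→ OR → 0011111111 = 255
→ shifted right by 2 → 0000111111 = 63
→ shifted left by 3 (mod 2^10) → 0111111000 = 504
196 = 0011000100
→ OR → 0111111100 = 508
→ shifted right by 2 → 0001111111 = 127

127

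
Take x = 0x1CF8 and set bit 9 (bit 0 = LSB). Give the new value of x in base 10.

x = 1110011111000
bit 9 is currently 0; set it via x | (1 << 9) = x | 512
→ 1111011111000 = 7928

7928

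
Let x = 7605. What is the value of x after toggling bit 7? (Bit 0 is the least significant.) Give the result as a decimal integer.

x = 01110110110101
bit 7 is currently 1; toggle it via x ^ (1 << 7) = x ^ 128
→ 01110100110101 = 7477

7477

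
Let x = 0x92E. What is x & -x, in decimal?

x = 100100101110 = 2350
-x (two's complement) = …011011010010
AND   = 000000000010 = 2
(x & -x isolates the lowest set bit of x.)

2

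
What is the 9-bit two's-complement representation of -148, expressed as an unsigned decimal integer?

364

148 in 9 bits: 010010100
Invert: 101101011
Add 1:  101101100 = 364
(Check: 2^9 - 148 = 512 - 148 = 364.)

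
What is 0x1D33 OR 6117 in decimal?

8183

0x1D33 = 1110100110011
6117 = 1011111100101
 OR → 1111111110111 = 8183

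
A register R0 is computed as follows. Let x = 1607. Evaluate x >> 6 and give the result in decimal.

25

1607 = 11001000111
shift right by 6 → 00000011001 = 25
(equivalently, floor(1607 / 64))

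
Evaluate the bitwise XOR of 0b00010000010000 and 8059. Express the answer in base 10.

7019

a = 0010000010000
8059 = 1111101111011
XOR → 1101101101011 = 7019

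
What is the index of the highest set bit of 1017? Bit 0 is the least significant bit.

1017 = 1111111001
The topmost 1 is at position 9 (since 2^9 = 512 ≤ 1017 < 1024).

9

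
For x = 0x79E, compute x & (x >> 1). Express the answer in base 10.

x = 11110011110 = 1950
x>>1 = 01111001111
AND  = 01110001110 = 910
(x & (x >> 1) has a 1 wherever x has two consecutive 1 bits.)

910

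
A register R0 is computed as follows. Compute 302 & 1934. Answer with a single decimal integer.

270

302 = 00100101110
1934 = 11110001110
AND → 00100001110 = 270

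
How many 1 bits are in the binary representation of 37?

37 = 100101
Count the 1s: 1 + 1 + 1 = 3

3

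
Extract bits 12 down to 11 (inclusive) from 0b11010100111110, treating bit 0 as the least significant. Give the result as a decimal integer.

2

v = 11010100111110
Shift right by 11: 110
Mask low 2 bits: 10 = 2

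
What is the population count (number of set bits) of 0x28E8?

6

0x28E8 = 10100011101000
Count the 1s: 1 + 1 + 1 + 1 + 1 + 1 = 6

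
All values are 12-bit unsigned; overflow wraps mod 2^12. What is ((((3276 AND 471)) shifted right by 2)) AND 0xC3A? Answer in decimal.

48

3276 = 110011001100
471 = 000111010111
→ AND → 000011000100 = 196
→ shifted right by 2 → 000000110001 = 49
0xC3A = 110000111010
→ AND → 000000110000 = 48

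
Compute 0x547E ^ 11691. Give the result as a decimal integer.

31189

0x547E = 101010001111110
11691 = 010110110101011
XOR → 111100111010101 = 31189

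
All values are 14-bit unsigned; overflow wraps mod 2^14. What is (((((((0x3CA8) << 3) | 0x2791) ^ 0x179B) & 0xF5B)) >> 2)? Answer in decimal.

18

0x3CA8 = 11110010101000
→ << 3 (mod 2^14) → 10010101000000 = 9536
0x2791 = 10011110010001
→ | → 10011111010001 = 10193
0x179B = 01011110011011
→ ^ → 11000001001010 = 12362
0xF5B = 00111101011011
→ & → 00000001001010 = 74
→ >> 2 → 00000000010010 = 18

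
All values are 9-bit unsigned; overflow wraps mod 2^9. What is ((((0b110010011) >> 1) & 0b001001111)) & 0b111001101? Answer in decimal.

0b110010011 = 110010011
→ >> 1 → 011001001 = 201
0b001001111 = 001001111
→ & → 001001001 = 73
0b111001101 = 111001101
→ & → 001001001 = 73

73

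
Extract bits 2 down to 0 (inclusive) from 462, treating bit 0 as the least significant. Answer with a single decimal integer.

v = 111001110
Shift right by 0: 111001110
Mask low 3 bits: 110 = 6

6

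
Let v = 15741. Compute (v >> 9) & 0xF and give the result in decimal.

14

v = 0011110101111101
Shift right by 9: 0011110
Mask low 4 bits: 1110 = 14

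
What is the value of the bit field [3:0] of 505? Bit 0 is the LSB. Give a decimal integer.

v = 111111001
Shift right by 0: 111111001
Mask low 4 bits: 1001 = 9

9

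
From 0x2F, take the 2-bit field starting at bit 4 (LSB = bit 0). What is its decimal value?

2

v = 000000101111
Shift right by 4: 00000010
Mask low 2 bits: 10 = 2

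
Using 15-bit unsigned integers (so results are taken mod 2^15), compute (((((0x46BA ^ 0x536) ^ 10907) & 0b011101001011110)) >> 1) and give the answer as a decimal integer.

5131

0x46BA = 100011010111010
0x536 = 000010100110110
→ ^ → 100001110001100 = 17292
10907 = 010101010011011
→ ^ → 110100100010111 = 26903
0b011101001011110 = 011101001011110
→ & → 010100000010110 = 10262
→ >> 1 → 001010000001011 = 5131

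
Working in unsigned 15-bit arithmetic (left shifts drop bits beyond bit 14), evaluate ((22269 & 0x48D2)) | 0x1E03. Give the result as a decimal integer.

24275

22269 = 101011011111101
0x48D2 = 100100011010010
→ & → 100000011010000 = 16592
0x1E03 = 001111000000011
→ | → 101111011010011 = 24275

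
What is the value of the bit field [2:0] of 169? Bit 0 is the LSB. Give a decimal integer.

v = 010101001
Shift right by 0: 010101001
Mask low 3 bits: 001 = 1

1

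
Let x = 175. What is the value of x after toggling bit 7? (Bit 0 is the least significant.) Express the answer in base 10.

47

x = 010101111
bit 7 is currently 1; toggle it via x ^ (1 << 7) = x ^ 128
→ 000101111 = 47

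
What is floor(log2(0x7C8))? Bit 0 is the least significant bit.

0x7C8 = 11111001000
The topmost 1 is at position 10 (since 2^10 = 1024 ≤ 1992 < 2048).

10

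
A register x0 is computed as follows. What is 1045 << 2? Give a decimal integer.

1045 = 0010000010101
shift left by 2 → 1000001010100 = 4180
(equivalently, 1045 × 2^2 = 1045 × 4)

4180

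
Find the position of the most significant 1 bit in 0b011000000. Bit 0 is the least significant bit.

0b011000000 = 11000000
The topmost 1 is at position 7 (since 2^7 = 128 ≤ 192 < 256).

7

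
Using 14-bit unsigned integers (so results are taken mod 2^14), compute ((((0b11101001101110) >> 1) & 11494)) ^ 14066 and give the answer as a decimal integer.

0b11101001101110 = 11101001101110
→ >> 1 → 01110100110111 = 7479
11494 = 10110011100110
→ & → 00110000100110 = 3110
14066 = 11011011110010
→ ^ → 11101011010100 = 15060

15060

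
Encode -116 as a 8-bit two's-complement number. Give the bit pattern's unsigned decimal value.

116 in 8 bits: 01110100
Invert: 10001011
Add 1:  10001100 = 140
(Check: 2^8 - 116 = 256 - 116 = 140.)

140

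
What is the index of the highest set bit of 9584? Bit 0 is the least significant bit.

13

9584 = 10010101110000
The topmost 1 is at position 13 (since 2^13 = 8192 ≤ 9584 < 16384).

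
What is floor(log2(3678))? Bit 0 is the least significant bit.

11

3678 = 111001011110
The topmost 1 is at position 11 (since 2^11 = 2048 ≤ 3678 < 4096).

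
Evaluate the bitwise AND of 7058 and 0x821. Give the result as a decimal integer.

7058 = 1101110010010
0x821 = 0100000100001
AND → 0100000000000 = 2048

2048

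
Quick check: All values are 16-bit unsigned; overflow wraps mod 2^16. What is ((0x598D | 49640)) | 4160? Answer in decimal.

55789

0x598D = 0101100110001101
49640 = 1100000111101000
→ | → 1101100111101101 = 55789
4160 = 0001000001000000
→ | → 1101100111101101 = 55789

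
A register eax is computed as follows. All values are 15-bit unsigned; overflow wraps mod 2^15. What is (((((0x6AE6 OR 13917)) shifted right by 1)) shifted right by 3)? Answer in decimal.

2031

0x6AE6 = 110101011100110
13917 = 011011001011101
→ OR → 111111011111111 = 32511
→ shifted right by 1 → 011111101111111 = 16255
→ shifted right by 3 → 000011111101111 = 2031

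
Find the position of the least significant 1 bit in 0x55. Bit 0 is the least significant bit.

0x55 = 1010101
Trailing zeros: 0, so the lowest set bit is bit 0 (value 1).

0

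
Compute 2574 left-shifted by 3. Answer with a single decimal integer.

20592

2574 = 000101000001110
shift left by 3 → 101000001110000 = 20592
(equivalently, 2574 × 2^3 = 2574 × 8)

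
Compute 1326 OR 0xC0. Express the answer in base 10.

1326 = 10100101110
0xC0 = 00011000000
 OR → 10111101110 = 1518

1518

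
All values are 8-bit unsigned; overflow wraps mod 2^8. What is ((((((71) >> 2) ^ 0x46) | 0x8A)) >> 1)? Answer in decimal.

71 = 01000111
→ >> 2 → 00010001 = 17
0x46 = 01000110
→ ^ → 01010111 = 87
0x8A = 10001010
→ | → 11011111 = 223
→ >> 1 → 01101111 = 111

111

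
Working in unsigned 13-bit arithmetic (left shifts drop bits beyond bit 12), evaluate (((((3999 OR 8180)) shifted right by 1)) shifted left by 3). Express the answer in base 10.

3999 = 0111110011111
8180 = 1111111110100
→ OR → 1111111111111 = 8191
→ shifted right by 1 → 0111111111111 = 4095
→ shifted left by 3 (mod 2^13) → 1111111111000 = 8184

8184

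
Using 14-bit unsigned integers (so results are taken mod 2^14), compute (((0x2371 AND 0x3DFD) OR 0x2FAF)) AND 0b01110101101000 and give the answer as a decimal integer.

3432

0x2371 = 10001101110001
0x3DFD = 11110111111101
→ AND → 10000101110001 = 8561
0x2FAF = 10111110101111
→ OR → 10111111111111 = 12287
0b01110101101000 = 01110101101000
→ AND → 00110101101000 = 3432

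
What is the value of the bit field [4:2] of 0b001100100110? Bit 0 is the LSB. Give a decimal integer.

1

v = 001100100110
Shift right by 2: 0011001001
Mask low 3 bits: 001 = 1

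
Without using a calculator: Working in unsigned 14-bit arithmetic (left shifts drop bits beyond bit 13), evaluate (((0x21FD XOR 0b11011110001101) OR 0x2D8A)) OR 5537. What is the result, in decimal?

16379

0x21FD = 10000111111101
0b11011110001101 = 11011110001101
→ XOR → 01011001110000 = 5744
0x2D8A = 10110110001010
→ OR → 11111111111010 = 16378
5537 = 01010110100001
→ OR → 11111111111011 = 16379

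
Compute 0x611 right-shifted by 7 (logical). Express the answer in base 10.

0x611 = 11000010001
shift right by 7 → 00000001100 = 12
(equivalently, floor(1553 / 128))

12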